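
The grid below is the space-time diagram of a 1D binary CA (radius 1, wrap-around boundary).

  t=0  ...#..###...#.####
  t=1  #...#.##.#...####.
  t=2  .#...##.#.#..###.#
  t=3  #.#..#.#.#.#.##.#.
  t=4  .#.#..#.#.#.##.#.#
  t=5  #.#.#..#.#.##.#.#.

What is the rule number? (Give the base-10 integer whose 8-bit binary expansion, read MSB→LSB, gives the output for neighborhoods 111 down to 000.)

  ###|#  b7=1 t=0,i=7
  ##.|.  b6=0 t=0,i=8
  #.#|#  b5=1 t=0,i=13
  #..|#  b4=1 t=0,i=0
  .##|#  b3=1 t=0,i=6
  .#.|.  b2=0 t=0,i=3
  ..#|.  b1=0 t=0,i=2
  ...|.  b0=0 t=0,i=1
  bits 10111000 = 184

184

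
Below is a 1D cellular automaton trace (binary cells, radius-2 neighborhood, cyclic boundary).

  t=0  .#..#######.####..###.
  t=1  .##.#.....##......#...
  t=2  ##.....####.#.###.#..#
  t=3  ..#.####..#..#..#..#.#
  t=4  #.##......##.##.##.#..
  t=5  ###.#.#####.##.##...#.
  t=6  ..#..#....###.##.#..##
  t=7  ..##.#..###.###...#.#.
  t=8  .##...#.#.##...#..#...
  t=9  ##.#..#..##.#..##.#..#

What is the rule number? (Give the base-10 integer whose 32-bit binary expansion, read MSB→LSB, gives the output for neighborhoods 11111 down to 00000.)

692062971

  ##### -> .   bit 31 = 0  t=0,i=6
  ####. -> .   bit 30 = 0  t=0,i=9
  ###.# -> #   bit 29 = 1  t=0,i=10
  ###.. -> .   bit 28 = 0  t=0,i=15
  ##.## -> #   bit 27 = 1  t=0,i=11
  ##.#. -> .   bit 26 = 0  t=1,i=3
  ##..# -> .   bit 25 = 0  t=0,i=16
  ##... -> #   bit 24 = 1  t=1,i=12
  #.### -> .   bit 23 = 0  t=0,i=12
  #.##. -> #   bit 22 = 1  t=4,i=2
  #.#.# -> .   bit 21 = 0  t=2,i=12
  #.#.. -> .   bit 20 = 0  t=1,i=4
  #..## -> .   bit 19 = 0  t=0,i=3
  #..#. -> .   bit 18 = 0  t=0,i=0
  #...# -> .   bit 17 = 0  t=5,i=18
  #.... -> .   bit 16 = 0  t=1,i=6
  .#### -> .   bit 15 = 0  t=0,i=5
  .###. -> .   bit 14 = 0  t=0,i=19
  .##.# -> .   bit 13 = 0  t=1,i=2
  .##.. -> .   bit 12 = 0  t=1,i=11
  .#.## -> #   bit 11 = 1  t=2,i=13
  .#.#. -> .   bit 10 = 0  t=3,i=20
  .#..# -> #   bit 9 = 1  t=0,i=2
  .#... -> .   bit 8 = 0  t=1,i=5
  ..### -> #   bit 7 = 1  t=0,i=4
  ..##. -> #   bit 6 = 1  t=1,i=1
  ..#.# -> #   bit 5 = 1  t=3,i=2
  ..#.. -> #   bit 4 = 1  t=0,i=1
  ...## -> #   bit 3 = 1  t=1,i=0
  ...#. -> .   bit 2 = 0  t=1,i=17
  ....# -> #   bit 1 = 1  t=1,i=8
  ..... -> #   bit 0 = 1  t=1,i=7
  bits 00101001010000000000101011111011 = 692062971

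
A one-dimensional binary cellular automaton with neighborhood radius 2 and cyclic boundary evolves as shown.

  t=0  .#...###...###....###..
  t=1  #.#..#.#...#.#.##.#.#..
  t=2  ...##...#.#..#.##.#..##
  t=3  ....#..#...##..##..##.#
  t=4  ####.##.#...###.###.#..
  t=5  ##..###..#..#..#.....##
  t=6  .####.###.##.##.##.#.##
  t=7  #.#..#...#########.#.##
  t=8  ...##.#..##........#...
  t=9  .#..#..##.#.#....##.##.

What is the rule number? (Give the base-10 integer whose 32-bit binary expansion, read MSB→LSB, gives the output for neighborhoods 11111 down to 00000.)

443396998

  [31] ##### => .  t=7,i=11
  [30] ####. => .  t=4,i=2
  [29] ###.# => .  t=4,i=3
  [28] ###.. => #  t=0,i=7
  [27] ##.## => #  t=4,i=4
  [26] ##.#. => .  t=1,i=17
  [25] ##..# => #  t=3,i=13
  [24] ##... => .  t=0,i=8
  [23] #.### => .  t=4,i=16
  [22] #.##. => #  t=1,i=15
  [21] #.#.# => #  t=1,i=13
  [20] #.#.. => .  t=1,i=2
  [19] #..## => #  t=2,i=20
  [18] #..#. => #  t=1,i=4
  [17] #...# => .  t=0,i=3
  [16] #.... => #  t=0,i=15
  [15] .#### => #  t=4,i=1
  [14] .###. => .  t=0,i=6
  [13] .##.# => #  t=1,i=16
  [12] .##.. => #  t=2,i=4
  [11] .#.## => .  t=1,i=14
  [10] .#.#. => .  t=1,i=1
  [9] .#..# => #  t=1,i=3
  [8] .#... => #  t=0,i=2
  [7] ..### => #  t=0,i=5
  [6] ..##. => .  t=2,i=3
  [5] ..#.# => .  t=1,i=0
  [4] ..#.. => .  t=0,i=1
  [3] ...## => .  t=0,i=4
  [2] ...#. => #  t=0,i=0
  [1] ....# => #  t=0,i=16
  [0] ..... => .  t=5,i=18
  bits 00011010011011011011001110000110 = 443396998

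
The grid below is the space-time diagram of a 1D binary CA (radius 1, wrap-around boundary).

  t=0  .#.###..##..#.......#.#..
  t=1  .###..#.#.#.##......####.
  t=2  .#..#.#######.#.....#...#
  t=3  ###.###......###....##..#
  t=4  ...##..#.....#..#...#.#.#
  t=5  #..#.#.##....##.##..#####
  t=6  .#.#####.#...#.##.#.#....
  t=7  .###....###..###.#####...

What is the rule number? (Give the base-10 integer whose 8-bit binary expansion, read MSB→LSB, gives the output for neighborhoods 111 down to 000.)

  [7] ### => .  t=0,i=4
  [6] ##. => .  t=0,i=5
  [5] #.# => #  t=0,i=2
  [4] #.. => #  t=0,i=6
  [3] .## => #  t=0,i=3
  [2] .#. => #  t=0,i=1
  [1] ..# => .  t=0,i=0
  [0] ... => .  t=0,i=14
  bits 00111100 = 60

60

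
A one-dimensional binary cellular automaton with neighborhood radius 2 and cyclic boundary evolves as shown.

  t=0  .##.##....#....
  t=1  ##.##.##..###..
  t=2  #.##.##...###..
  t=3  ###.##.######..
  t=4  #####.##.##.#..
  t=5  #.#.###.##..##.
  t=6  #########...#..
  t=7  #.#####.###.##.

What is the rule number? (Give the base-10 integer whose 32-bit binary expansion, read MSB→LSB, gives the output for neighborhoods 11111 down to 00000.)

  nb #####: next=#  (t=3,i=9, bit31=1)
  nb ####.: next=.  (t=3,i=11, bit30=0)
  nb ###.#: next=#  (t=3,i=2, bit29=1)
  nb ###..: next=#  (t=1,i=12, bit28=1)
  nb ##.##: next=#  (t=0,i=3, bit27=1)
  nb ##.#.: next=.  (t=4,i=11, bit26=0)
  nb ##..#: next=.  (t=1,i=8, bit25=0)
  nb ##...: next=#  (t=0,i=6, bit24=1)
  nb #.###: next=#  (t=3,i=7, bit23=1)
  nb #.##.: next=#  (t=0,i=4, bit22=1)
  nb #.#.#: next=#  (t=5,i=0, bit21=1)
  nb #.#..: next=#  (t=4,i=12, bit20=1)
  nb #..##: next=.  (t=1,i=9, bit19=0)
  nb #..#.: next=.  (t=2,i=14, bit18=0)
  nb #...#: next=#  (t=2,i=8, bit17=1)
  nb #....: next=#  (t=0,i=7, bit16=1)
  nb .####: next=.  (t=3,i=8, bit15=0)
  nb .###.: next=#  (t=1,i=11, bit14=1)
  nb .##.#: next=.  (t=0,i=2, bit13=0)
  nb .##..: next=.  (t=0,i=5, bit12=0)
  nb .#.##: next=#  (t=2,i=1, bit11=1)
  nb .#.#.: next=#  (t=5,i=1, bit10=1)
  nb .#..#: next=#  (t=4,i=13, bit9=1)
  nb .#...: next=#  (t=0,i=11, bit8=1)
  nb ..###: next=#  (t=1,i=10, bit7=1)
  nb ..##.: next=#  (t=0,i=1, bit6=1)
  nb ..#.#: next=#  (t=2,i=0, bit5=1)
  nb ..#..: next=#  (t=0,i=10, bit4=1)
  nb ...##: next=#  (t=0,i=0, bit3=1)
  nb ...#.: next=.  (t=0,i=9, bit2=0)
  nb ....#: next=.  (t=0,i=8, bit1=0)
  nb .....: next=.  (t=0,i=13, bit0=0)
  bits 10111001111100110100111111111000 = 3119730680

3119730680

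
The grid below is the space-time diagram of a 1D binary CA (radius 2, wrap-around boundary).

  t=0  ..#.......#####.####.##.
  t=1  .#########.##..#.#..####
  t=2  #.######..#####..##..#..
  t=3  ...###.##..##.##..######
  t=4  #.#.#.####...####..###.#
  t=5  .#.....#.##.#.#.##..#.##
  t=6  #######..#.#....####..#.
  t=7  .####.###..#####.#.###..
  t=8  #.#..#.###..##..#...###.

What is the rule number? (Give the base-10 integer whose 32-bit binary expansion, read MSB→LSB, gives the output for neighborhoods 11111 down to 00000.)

2673201951

  [31] ##### => #  t=0,i=12
  [30] ####. => .  t=0,i=13
  [29] ###.# => .  t=0,i=14
  [28] ###.. => #  t=2,i=7
  [27] ##.## => #  t=0,i=15
  [26] ##.#. => #  t=4,i=1
  [25] ##..# => #  t=1,i=13
  [24] ##... => #  t=0,i=23
  [23] #.### => .  t=0,i=16
  [22] #.##. => #  t=0,i=21
  [21] #.#.# => .  t=4,i=2
  [20] #.#.. => #  t=1,i=17
  [19] #..## => .  t=1,i=19
  [18] #..#. => #  t=1,i=14
  [17] #...# => .  t=0,i=0
  [16] #.... => #  t=0,i=4
  [15] .#### => #  t=0,i=11
  [14] .###. => #  t=3,i=4
  [13] .##.# => .  t=3,i=12
  [12] .##.. => #  t=0,i=22
  [11] .#.## => .  t=2,i=1
  [10] .#.#. => .  t=1,i=16
  [9] .#..# => #  t=1,i=18
  [8] .#... => #  t=0,i=3
  [7] ..### => .  t=0,i=10
  [6] ..##. => .  t=2,i=17
  [5] ..#.# => .  t=1,i=15
  [4] ..#.. => #  t=0,i=2
  [3] ...## => #  t=0,i=9
  [2] ...#. => #  t=0,i=1
  [1] ....# => #  t=0,i=8
  [0] ..... => #  t=0,i=5
  bits 10011111010101011101001100011111 = 2673201951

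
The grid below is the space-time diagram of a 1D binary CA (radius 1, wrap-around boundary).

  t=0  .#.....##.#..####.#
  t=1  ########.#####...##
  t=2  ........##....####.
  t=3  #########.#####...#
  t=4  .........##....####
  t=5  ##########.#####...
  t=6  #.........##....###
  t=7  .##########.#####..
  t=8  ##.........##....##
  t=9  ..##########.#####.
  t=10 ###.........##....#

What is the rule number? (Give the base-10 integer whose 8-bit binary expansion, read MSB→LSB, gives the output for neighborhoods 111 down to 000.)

  [7] ### => .  t=0,i=14
  [6] ##. => .  t=0,i=8
  [5] #.# => #  t=0,i=0
  [4] #.. => #  t=0,i=2
  [3] .## => #  t=0,i=7
  [2] .#. => #  t=0,i=1
  [1] ..# => #  t=0,i=6
  [0] ... => #  t=0,i=3
  bits 00111111 = 63

63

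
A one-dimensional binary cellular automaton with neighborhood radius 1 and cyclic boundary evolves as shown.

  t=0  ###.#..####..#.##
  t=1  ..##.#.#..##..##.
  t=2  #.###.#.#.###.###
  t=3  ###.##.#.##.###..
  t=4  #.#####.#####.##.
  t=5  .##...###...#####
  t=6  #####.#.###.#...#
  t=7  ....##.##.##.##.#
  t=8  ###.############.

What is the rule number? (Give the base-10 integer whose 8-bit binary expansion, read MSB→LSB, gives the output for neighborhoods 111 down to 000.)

  [7] ### => .  t=0,i=0
  [6] ##. => #  t=0,i=2
  [5] #.# => #  t=0,i=3
  [4] #.. => #  t=0,i=5
  [3] .## => #  t=0,i=7
  [2] .#. => .  t=0,i=4
  [1] ..# => .  t=0,i=6
  [0] ... => #  t=1,i=0
  bits 01111001 = 121

121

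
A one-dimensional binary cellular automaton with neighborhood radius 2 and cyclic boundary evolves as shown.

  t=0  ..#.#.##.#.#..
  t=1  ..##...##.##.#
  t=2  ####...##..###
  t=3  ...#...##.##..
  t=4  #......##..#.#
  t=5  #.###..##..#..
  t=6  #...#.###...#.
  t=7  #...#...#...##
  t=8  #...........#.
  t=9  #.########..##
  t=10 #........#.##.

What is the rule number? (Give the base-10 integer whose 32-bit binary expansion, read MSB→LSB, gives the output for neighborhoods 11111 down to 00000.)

874067681

  #####|.  b31=0 t=2,i=0
  ####.|.  b30=0 t=2,i=2
  ###.#|#  b29=1 t=9,i=0
  ###..|#  b28=1 t=2,i=3
  ##.##|.  b27=0 t=1,i=9
  ##.#.|#  b26=1 t=0,i=8
  ##..#|.  b25=0 t=2,i=9
  ##...|.  b24=0 t=1,i=4
  #.###|.  b23=0 t=5,i=2
  #.##.|.  b22=0 t=0,i=6
  #.#.#|.  b21=0 t=0,i=4
  #.#..|#  b20=1 t=0,i=11
  #..##|#  b19=1 t=1,i=1
  #..#.|.  b18=0 t=4,i=10
  #...#|.  b17=0 t=1,i=5
  #....|#  b16=1 t=0,i=13
  .####|.  b15=0 t=2,i=12
  .###.|.  b14=0 t=5,i=3
  .##.#|#  b13=1 t=0,i=7
  .##..|#  b12=1 t=1,i=3
  .#.##|.  b11=0 t=0,i=5
  .#.#.|#  b10=1 t=0,i=3
  .#..#|#  b9=1 t=1,i=0
  .#...|.  b8=0 t=0,i=12
  ..###|#  b7=1 t=2,i=11
  ..##.|#  b6=1 t=1,i=2
  ..#.#|#  b5=1 t=0,i=2
  ..#..|.  b4=0 t=3,i=3
  ...##|.  b3=0 t=1,i=6
  ...#.|.  b2=0 t=0,i=1
  ....#|.  b1=0 t=0,i=0
  .....|#  b0=1 t=3,i=0
  bits 00110100000110010011011011100001 = 874067681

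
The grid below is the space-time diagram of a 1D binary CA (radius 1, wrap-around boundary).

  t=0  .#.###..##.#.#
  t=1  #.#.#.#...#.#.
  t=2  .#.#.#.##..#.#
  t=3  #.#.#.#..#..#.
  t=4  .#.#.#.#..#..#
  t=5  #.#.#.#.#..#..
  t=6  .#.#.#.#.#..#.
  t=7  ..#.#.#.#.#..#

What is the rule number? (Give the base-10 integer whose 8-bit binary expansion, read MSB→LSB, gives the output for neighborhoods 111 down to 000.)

177

  [7] ### => #  t=0,i=4
  [6] ##. => .  t=0,i=5
  [5] #.# => #  t=0,i=0
  [4] #.. => #  t=0,i=6
  [3] .## => .  t=0,i=3
  [2] .#. => .  t=0,i=1
  [1] ..# => .  t=0,i=7
  [0] ... => #  t=1,i=8
  bits 10110001 = 177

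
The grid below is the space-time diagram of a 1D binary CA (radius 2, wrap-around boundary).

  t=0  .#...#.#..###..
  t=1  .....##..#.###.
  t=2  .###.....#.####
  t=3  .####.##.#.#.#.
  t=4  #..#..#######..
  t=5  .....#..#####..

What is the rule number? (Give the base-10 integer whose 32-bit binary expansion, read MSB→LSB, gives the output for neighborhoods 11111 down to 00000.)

  nb #####: next=#  (t=4,i=8, bit31=1)
  nb ####.: next=#  (t=2,i=13, bit30=1)
  nb ###.#: next=.  (t=2,i=14, bit29=0)
  nb ###..: next=#  (t=0,i=12, bit28=1)
  nb ##.##: next=.  (t=2,i=0, bit27=0)
  nb ##.#.: next=#  (t=3,i=8, bit26=1)
  nb ##..#: next=.  (t=1,i=7, bit25=0)
  nb ##...: next=#  (t=0,i=13, bit24=1)
  nb #.###: next=#  (t=1,i=11, bit23=1)
  nb #.##.: next=#  (t=3,i=6, bit22=1)
  nb #.#.#: next=#  (t=3,i=9, bit21=1)
  nb #.#..: next=.  (t=0,i=7, bit20=0)
  nb #..##: next=#  (t=0,i=9, bit19=1)
  nb #..#.: next=.  (t=1,i=8, bit18=0)
  nb #...#: next=.  (t=0,i=3, bit17=0)
  nb #....: next=.  (t=1,i=0, bit16=0)
  nb .####: next=.  (t=2,i=12, bit15=0)
  nb .###.: next=#  (t=0,i=11, bit14=1)
  nb .##.#: next=#  (t=3,i=7, bit13=1)
  nb .##..: next=.  (t=1,i=6, bit12=0)
  nb .#.##: next=.  (t=1,i=10, bit11=0)
  nb .#.#.: next=#  (t=0,i=6, bit10=1)
  nb .#..#: next=.  (t=0,i=8, bit9=0)
  nb .#...: next=.  (t=0,i=2, bit8=0)
  nb ..###: next=.  (t=0,i=10, bit7=0)
  nb ..##.: next=.  (t=1,i=5, bit6=0)
  nb ..#.#: next=#  (t=0,i=5, bit5=1)
  nb ..#..: next=.  (t=0,i=1, bit4=0)
  nb ...##: next=.  (t=1,i=4, bit3=0)
  nb ...#.: next=.  (t=0,i=0, bit2=0)
  nb ....#: next=#  (t=1,i=3, bit1=1)
  nb .....: next=#  (t=1,i=1, bit0=1)
  bits 11010101111010000110010000100011 = 3588776995

3588776995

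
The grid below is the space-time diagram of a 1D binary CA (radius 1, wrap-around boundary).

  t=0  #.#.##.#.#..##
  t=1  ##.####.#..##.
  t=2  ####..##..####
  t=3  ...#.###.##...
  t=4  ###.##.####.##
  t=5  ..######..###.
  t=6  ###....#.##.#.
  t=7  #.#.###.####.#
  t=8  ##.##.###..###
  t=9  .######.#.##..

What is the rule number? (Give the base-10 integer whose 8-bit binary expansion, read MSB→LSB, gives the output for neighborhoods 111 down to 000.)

107

  [7] ### => .  t=0,i=13
  [6] ##. => #  t=0,i=0
  [5] #.# => #  t=0,i=1
  [4] #.. => .  t=0,i=10
  [3] .## => #  t=0,i=4
  [2] .#. => .  t=0,i=2
  [1] ..# => #  t=0,i=11
  [0] ... => #  t=3,i=0
  bits 01101011 = 107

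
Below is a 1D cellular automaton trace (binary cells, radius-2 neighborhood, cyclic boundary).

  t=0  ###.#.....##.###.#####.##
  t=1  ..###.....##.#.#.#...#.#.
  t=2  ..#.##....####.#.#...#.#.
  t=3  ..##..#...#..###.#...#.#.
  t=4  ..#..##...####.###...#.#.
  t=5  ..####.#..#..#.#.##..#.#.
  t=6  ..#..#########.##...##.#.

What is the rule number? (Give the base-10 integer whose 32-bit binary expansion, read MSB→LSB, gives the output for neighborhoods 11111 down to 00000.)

901524208

  nb #####: next=.  (t=0,i=0, bit31=0)
  nb ####.: next=.  (t=0,i=1, bit30=0)
  nb ###.#: next=#  (t=0,i=2, bit29=1)
  nb ###..: next=#  (t=1,i=4, bit28=1)
  nb ##.##: next=.  (t=0,i=12, bit27=0)
  nb ##.#.: next=#  (t=0,i=3, bit26=1)
  nb ##..#: next=.  (t=3,i=4, bit25=0)
  nb ##...: next=#  (t=1,i=5, bit24=1)
  nb #.###: next=#  (t=0,i=13, bit23=1)
  nb #.##.: next=.  (t=2,i=4, bit22=0)
  nb #.#.#: next=#  (t=1,i=13, bit21=1)
  nb #.#..: next=#  (t=0,i=4, bit20=1)
  nb #..##: next=#  (t=3,i=12, bit19=1)
  nb #..#.: next=#  (t=3,i=5, bit18=1)
  nb #...#: next=.  (t=1,i=0, bit17=0)
  nb #....: next=.  (t=0,i=6, bit16=0)
  nb .####: next=.  (t=0,i=18, bit15=0)
  nb .###.: next=.  (t=0,i=14, bit14=0)
  nb .##.#: next=#  (t=0,i=11, bit13=1)
  nb .##..: next=.  (t=2,i=5, bit12=0)
  nb .#.##: next=#  (t=2,i=3, bit11=1)
  nb .#.#.: next=.  (t=1,i=14, bit10=0)
  nb .#..#: next=#  (t=3,i=11, bit9=1)
  nb .#...: next=.  (t=0,i=5, bit8=0)
  nb ..###: next=#  (t=1,i=2, bit7=1)
  nb ..##.: next=#  (t=0,i=10, bit6=1)
  nb ..#.#: next=#  (t=1,i=21, bit5=1)
  nb ..#..: next=#  (t=3,i=6, bit4=1)
  nb ...##: next=.  (t=0,i=9, bit3=0)
  nb ...#.: next=.  (t=1,i=20, bit2=0)
  nb ....#: next=.  (t=0,i=8, bit1=0)
  nb .....: next=.  (t=0,i=7, bit0=0)
  bits 00110101101111000010101011110000 = 901524208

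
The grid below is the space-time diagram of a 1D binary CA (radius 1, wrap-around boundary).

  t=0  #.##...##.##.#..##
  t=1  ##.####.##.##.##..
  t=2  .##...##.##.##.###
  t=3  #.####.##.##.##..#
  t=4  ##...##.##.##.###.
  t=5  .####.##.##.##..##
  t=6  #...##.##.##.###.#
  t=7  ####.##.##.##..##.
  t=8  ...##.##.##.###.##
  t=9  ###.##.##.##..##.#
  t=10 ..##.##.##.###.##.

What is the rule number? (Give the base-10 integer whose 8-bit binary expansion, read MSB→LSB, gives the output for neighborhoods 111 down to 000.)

  [7] ### => .  t=0,i=17
  [6] ##. => #  t=0,i=0
  [5] #.# => #  t=0,i=1
  [4] #.. => #  t=0,i=4
  [3] .## => .  t=0,i=2
  [2] .#. => .  t=0,i=13
  [1] ..# => #  t=0,i=6
  [0] ... => #  t=0,i=5
  bits 01110011 = 115

115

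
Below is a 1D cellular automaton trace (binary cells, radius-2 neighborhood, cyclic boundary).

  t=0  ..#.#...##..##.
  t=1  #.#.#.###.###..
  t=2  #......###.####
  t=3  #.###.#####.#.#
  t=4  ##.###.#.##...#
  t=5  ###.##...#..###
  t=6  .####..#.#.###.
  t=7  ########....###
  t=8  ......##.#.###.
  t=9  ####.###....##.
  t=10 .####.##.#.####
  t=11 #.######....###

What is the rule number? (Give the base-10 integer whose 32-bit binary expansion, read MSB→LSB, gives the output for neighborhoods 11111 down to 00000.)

2053103865

  [31] ##### => .  t=2,i=13
  [30] ####. => #  t=2,i=14
  [29] ###.# => #  t=1,i=8
  [28] ###.. => #  t=1,i=12
  [27] ##.## => #  t=1,i=9
  [26] ##.#. => .  t=3,i=11
  [25] ##..# => #  t=0,i=10
  [24] ##... => .  t=0,i=14
  [23] #.### => .  t=1,i=6
  [22] #.##. => #  t=3,i=14
  [21] #.#.# => .  t=1,i=2
  [20] #.#.. => #  t=0,i=4
  [19] #..## => #  t=0,i=11
  [18] #..#. => #  t=1,i=14
  [17] #...# => #  t=0,i=0
  [16] #.... => #  t=2,i=2
  [15] .#### => #  t=2,i=12
  [14] .###. => #  t=1,i=7
  [13] .##.# => #  t=3,i=0
  [12] .##.. => .  t=0,i=9
  [11] .#.## => .  t=1,i=5
  [10] .#.#. => .  t=0,i=3
  [9] .#..# => .  t=5,i=10
  [8] .#... => .  t=0,i=5
  [7] ..### => #  t=2,i=7
  [6] ..##. => #  t=0,i=8
  [5] ..#.# => #  t=0,i=2
  [4] ..#.. => #  t=5,i=9
  [3] ...## => #  t=0,i=7
  [2] ...#. => .  t=0,i=1
  [1] ....# => .  t=2,i=5
  [0] ..... => #  t=2,i=3
  bits 01111010010111111110000011111001 = 2053103865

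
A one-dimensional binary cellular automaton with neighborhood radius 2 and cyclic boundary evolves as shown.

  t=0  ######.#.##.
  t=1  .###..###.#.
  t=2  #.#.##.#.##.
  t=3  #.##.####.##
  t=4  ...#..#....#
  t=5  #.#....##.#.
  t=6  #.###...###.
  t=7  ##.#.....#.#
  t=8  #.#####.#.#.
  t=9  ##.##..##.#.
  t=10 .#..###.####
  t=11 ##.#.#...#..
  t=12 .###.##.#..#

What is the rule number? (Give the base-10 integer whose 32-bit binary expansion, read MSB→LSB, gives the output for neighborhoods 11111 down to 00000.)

  nb #####: next=#  (t=0,i=2, bit31=1)
  nb ####.: next=.  (t=0,i=4, bit30=0)
  nb ###.#: next=.  (t=0,i=5, bit29=0)
  nb ###..: next=.  (t=1,i=3, bit28=0)
  nb ##.##: next=.  (t=0,i=11, bit27=0)
  nb ##.#.: next=#  (t=0,i=6, bit26=1)
  nb ##..#: next=#  (t=1,i=4, bit25=1)
  nb ##...: next=.  (t=6,i=5, bit24=0)
  nb #.###: next=.  (t=0,i=0, bit23=0)
  nb #.##.: next=.  (t=0,i=9, bit22=0)
  nb #.#.#: next=#  (t=0,i=7, bit21=1)
  nb #.#..: next=#  (t=1,i=10, bit20=1)
  nb #..##: next=#  (t=1,i=0, bit19=1)
  nb #..#.: next=.  (t=4,i=5, bit18=0)
  nb #...#: next=.  (t=4,i=1, bit17=0)
  nb #....: next=#  (t=4,i=8, bit16=1)
  nb .####: next=#  (t=0,i=1, bit15=1)
  nb .###.: next=#  (t=1,i=2, bit14=1)
  nb .##.#: next=#  (t=0,i=10, bit13=1)
  nb .##..: next=#  (t=9,i=4, bit12=1)
  nb .#.##: next=#  (t=0,i=8, bit11=1)
  nb .#.#.: next=.  (t=2,i=1, bit10=0)
  nb .#..#: next=.  (t=1,i=11, bit9=0)
  nb .#...: next=#  (t=4,i=0, bit8=1)
  nb ..###: next=.  (t=1,i=1, bit7=0)
  nb ..##.: next=.  (t=5,i=7, bit6=0)
  nb ..#.#: next=.  (t=7,i=9, bit5=0)
  nb ..#..: next=.  (t=4,i=3, bit4=0)
  nb ...##: next=.  (t=5,i=6, bit3=0)
  nb ...#.: next=#  (t=4,i=2, bit2=1)
  nb ....#: next=.  (t=4,i=9, bit1=0)
  nb .....: next=#  (t=7,i=6, bit0=1)
  bits 10000110001110011111100100000101 = 2251946245

2251946245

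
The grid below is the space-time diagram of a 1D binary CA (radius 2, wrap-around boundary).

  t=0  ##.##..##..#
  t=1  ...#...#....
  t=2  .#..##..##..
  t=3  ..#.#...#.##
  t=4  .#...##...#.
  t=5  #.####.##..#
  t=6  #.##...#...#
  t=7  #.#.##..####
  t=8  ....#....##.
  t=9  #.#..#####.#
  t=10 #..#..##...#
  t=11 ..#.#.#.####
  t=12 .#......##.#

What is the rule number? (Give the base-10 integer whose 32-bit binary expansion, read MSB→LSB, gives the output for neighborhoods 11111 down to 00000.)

  #####|#  b31=1 t=7,i=10
  ####.|.  b30=0 t=5,i=4
  ###.#|.  b29=0 t=0,i=1
  ###..|#  b28=1 t=11,i=11
  ##.##|.  b27=0 t=0,i=2
  ##.#.|.  b26=0 t=7,i=1
  ##..#|.  b25=0 t=0,i=5
  ##...|#  b24=1 t=2,i=10
  #.###|#  b23=1 t=5,i=2
  #.##.|#  b22=1 t=0,i=3
  #.#.#|.  b21=0 t=7,i=2
  #.#..|.  b20=0 t=3,i=4
  #..##|.  b19=0 t=0,i=6
  #..#.|#  b18=1 t=3,i=1
  #...#|#  b17=1 t=1,i=5
  #....|#  b16=1 t=1,i=9
  .####|#  b15=1 t=5,i=3
  .###.|.  b14=0 t=0,i=0
  .##.#|#  b13=1 t=5,i=0
  .##..|.  b12=0 t=0,i=4
  .#.##|.  b11=0 t=3,i=9
  .#.#.|.  b10=0 t=3,i=3
  .#..#|#  b9=1 t=2,i=2
  .#...|#  b8=1 t=1,i=4
  ..###|.  b7=0 t=0,i=11
  ..##.|#  b6=1 t=0,i=7
  ..#.#|.  b5=0 t=3,i=2
  ..#..|.  b4=0 t=1,i=3
  ...##|#  b3=1 t=4,i=4
  ...#.|.  b2=0 t=1,i=2
  ....#|#  b1=1 t=1,i=1
  .....|.  b0=0 t=1,i=0
  bits 10010001110001111010001101001010 = 2445779786

2445779786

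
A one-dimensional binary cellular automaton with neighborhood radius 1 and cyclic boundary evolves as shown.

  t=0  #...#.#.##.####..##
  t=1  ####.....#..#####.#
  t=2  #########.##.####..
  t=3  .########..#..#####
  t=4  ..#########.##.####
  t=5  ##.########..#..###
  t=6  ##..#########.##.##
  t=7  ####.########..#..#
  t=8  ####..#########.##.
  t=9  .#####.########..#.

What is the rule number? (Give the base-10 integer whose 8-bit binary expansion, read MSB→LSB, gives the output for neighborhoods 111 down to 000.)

211

  ###|#  b7=1 t=0,i=12
  ##.|#  b6=1 t=0,i=0
  #.#|.  b5=0 t=0,i=5
  #..|#  b4=1 t=0,i=1
  .##|.  b3=0 t=0,i=8
  .#.|.  b2=0 t=0,i=4
  ..#|#  b1=1 t=0,i=3
  ...|#  b0=1 t=0,i=2
  bits 11010011 = 211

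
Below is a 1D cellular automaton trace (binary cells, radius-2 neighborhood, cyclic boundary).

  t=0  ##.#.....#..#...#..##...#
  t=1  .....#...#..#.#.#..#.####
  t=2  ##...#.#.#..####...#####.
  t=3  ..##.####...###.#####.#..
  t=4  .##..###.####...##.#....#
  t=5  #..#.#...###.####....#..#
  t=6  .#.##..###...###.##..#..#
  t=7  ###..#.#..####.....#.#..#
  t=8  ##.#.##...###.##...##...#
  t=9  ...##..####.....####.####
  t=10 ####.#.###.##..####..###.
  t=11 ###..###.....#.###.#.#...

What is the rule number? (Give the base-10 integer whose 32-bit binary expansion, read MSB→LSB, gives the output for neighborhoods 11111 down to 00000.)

1134791928

  #####|.  b31=0 t=2,i=21
  ####.|#  b30=1 t=1,i=23
  ###.#|.  b29=0 t=0,i=1
  ###..|.  b28=0 t=1,i=24
  ##.##|.  b27=0 t=2,i=24
  ##.#.|.  b26=0 t=0,i=2
  ##..#|#  b25=1 t=4,i=3
  ##...|#  b24=1 t=0,i=21
  #.###|#  b23=1 t=1,i=21
  #.##.|.  b22=0 t=2,i=0
  #.#.#|#  b21=1 t=1,i=14
  #.#..|.  b20=0 t=0,i=3
  #..##|.  b19=0 t=0,i=18
  #..#.|.  b18=0 t=0,i=11
  #...#|#  b17=1 t=0,i=14
  #....|#  b16=1 t=0,i=5
  .####|#  b15=1 t=1,i=22
  .###.|.  b14=0 t=0,i=0
  .##.#|.  b13=0 t=3,i=3
  .##..|.  b12=0 t=0,i=20
  .#.##|#  b11=1 t=1,i=20
  .#.#.|#  b10=1 t=1,i=13
  .#..#|.  b9=0 t=0,i=10
  .#...|.  b8=0 t=0,i=4
  ..###|#  b7=1 t=0,i=24
  ..##.|#  b6=1 t=0,i=19
  ..#.#|#  b5=1 t=1,i=12
  ..#..|#  b4=1 t=0,i=9
  ...##|#  b3=1 t=0,i=23
  ...#.|.  b2=0 t=0,i=8
  ....#|.  b1=0 t=0,i=7
  .....|.  b0=0 t=0,i=6
  bits 01000011101000111000110011111000 = 1134791928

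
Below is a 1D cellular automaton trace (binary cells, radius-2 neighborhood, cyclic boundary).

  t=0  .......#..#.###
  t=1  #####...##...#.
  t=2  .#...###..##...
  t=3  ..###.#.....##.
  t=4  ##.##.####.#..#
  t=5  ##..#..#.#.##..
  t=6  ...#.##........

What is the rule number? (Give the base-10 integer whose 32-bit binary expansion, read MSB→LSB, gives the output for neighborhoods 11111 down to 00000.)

  [31] ##### => .  t=1,i=2
  [30] ####. => .  t=1,i=3
  [29] ###.# => #  t=3,i=4
  [28] ###.. => .  t=0,i=14
  [27] ##.## => .  t=4,i=2
  [26] ##.#. => .  t=3,i=5
  [25] ##..# => .  t=2,i=8
  [24] ##... => #  t=0,i=0
  [23] #.### => .  t=0,i=12
  [22] #.##. => .  t=4,i=3
  [21] #.#.# => .  t=5,i=9
  [20] #.#.. => #  t=3,i=6
  [19] #..## => .  t=2,i=9
  [18] #..#. => #  t=0,i=9
  [17] #...# => #  t=1,i=6
  [16] #.... => #  t=0,i=1
  [15] .#### => #  t=1,i=1
  [14] .###. => #  t=0,i=13
  [13] .##.# => #  t=4,i=4
  [12] .##.. => .  t=1,i=9
  [11] .#.## => .  t=0,i=11
  [10] .#.#. => .  t=5,i=8
  [9] .#..# => #  t=0,i=8
  [8] .#... => #  t=2,i=2
  [7] ..### => .  t=2,i=5
  [6] ..##. => .  t=1,i=8
  [5] ..#.# => .  t=0,i=10
  [4] ..#.. => .  t=0,i=7
  [3] ...## => #  t=1,i=7
  [2] ...#. => .  t=0,i=6
  [1] ....# => .  t=0,i=5
  [0] ..... => #  t=0,i=2
  bits 00100001000101111110001100001001 = 555213577

555213577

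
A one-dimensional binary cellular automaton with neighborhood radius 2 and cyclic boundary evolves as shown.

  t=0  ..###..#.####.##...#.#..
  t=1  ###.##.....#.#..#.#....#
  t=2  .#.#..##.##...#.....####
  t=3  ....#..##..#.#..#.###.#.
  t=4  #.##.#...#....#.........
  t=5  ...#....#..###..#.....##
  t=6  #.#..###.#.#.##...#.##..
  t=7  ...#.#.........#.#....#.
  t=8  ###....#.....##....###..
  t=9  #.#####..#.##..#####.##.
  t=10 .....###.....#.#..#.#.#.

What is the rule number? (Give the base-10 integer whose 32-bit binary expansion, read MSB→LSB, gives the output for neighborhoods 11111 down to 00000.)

1526801038

  [31] ##### => .  t=9,i=4
  [30] ####. => #  t=0,i=11
  [29] ###.# => .  t=0,i=12
  [28] ###.. => #  t=0,i=4
  [27] ##.## => #  t=0,i=13
  [26] ##.#. => .  t=2,i=0
  [25] ##..# => #  t=0,i=5
  [24] ##... => #  t=0,i=16
  [23] #.### => .  t=0,i=9
  [22] #.##. => .  t=0,i=14
  [21] #.#.# => .  t=2,i=1
  [20] #.#.. => .  t=0,i=21
  [19] #..## => .  t=2,i=5
  [18] #..#. => .  t=0,i=6
  [17] #...# => .  t=0,i=17
  [16] #.... => #  t=0,i=23
  [15] .#### => .  t=0,i=10
  [14] .###. => .  t=0,i=3
  [13] .##.# => #  t=2,i=7
  [12] .##.. => .  t=0,i=15
  [11] .#.## => .  t=0,i=8
  [10] .#.#. => .  t=0,i=20
  [9] .#..# => #  t=1,i=14
  [8] .#... => .  t=0,i=22
  [7] ..### => #  t=0,i=2
  [6] ..##. => .  t=2,i=6
  [5] ..#.# => .  t=0,i=7
  [4] ..#.. => .  t=2,i=14
  [3] ...## => #  t=0,i=1
  [2] ...#. => #  t=0,i=18
  [1] ....# => #  t=0,i=0
  [0] ..... => .  t=1,i=8
  bits 01011011000000010010001010001110 = 1526801038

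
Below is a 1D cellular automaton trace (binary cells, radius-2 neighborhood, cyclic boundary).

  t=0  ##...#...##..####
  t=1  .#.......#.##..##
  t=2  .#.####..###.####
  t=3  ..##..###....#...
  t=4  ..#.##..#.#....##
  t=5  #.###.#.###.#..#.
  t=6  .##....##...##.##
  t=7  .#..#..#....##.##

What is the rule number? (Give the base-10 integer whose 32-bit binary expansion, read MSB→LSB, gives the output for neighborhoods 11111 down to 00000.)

2463706721

  ##### -> #   bit 31 = 1  t=0,i=15
  ####. -> .   bit 30 = 0  t=0,i=0
  ###.# -> .   bit 29 = 0  t=2,i=11
  ###.. -> #   bit 28 = 1  t=0,i=1
  ##.## -> .   bit 27 = 0  t=2,i=12
  ##.#. -> .   bit 26 = 0  t=1,i=0
  ##..# -> #   bit 25 = 1  t=0,i=11
  ##... -> .   bit 24 = 0  t=0,i=2
  #.### -> #   bit 23 = 1  t=2,i=3
  #.##. -> #   bit 22 = 1  t=1,i=11
  #.#.# -> .   bit 21 = 0  t=2,i=1
  #.#.. -> #   bit 20 = 1  t=1,i=1
  #..## -> #   bit 19 = 1  t=0,i=12
  #..#. -> .   bit 18 = 0  t=4,i=1
  #...# -> .   bit 17 = 0  t=0,i=3
  #.... -> #   bit 16 = 1  t=1,i=3
  .#### -> .   bit 15 = 0  t=0,i=14
  .###. -> .   bit 14 = 0  t=2,i=10
  .##.# -> #   bit 13 = 1  t=1,i=16
  .##.. -> .   bit 12 = 0  t=0,i=10
  .#.## -> #   bit 11 = 1  t=1,i=10
  .#.#. -> #   bit 10 = 1  t=4,i=9
  .#..# -> #   bit 9 = 1  t=5,i=13
  .#... -> .   bit 8 = 0  t=0,i=6
  ..### -> .   bit 7 = 0  t=0,i=13
  ..##. -> #   bit 6 = 1  t=0,i=9
  ..#.# -> #   bit 5 = 1  t=1,i=9
  ..#.. -> .   bit 4 = 0  t=0,i=5
  ...## -> .   bit 3 = 0  t=0,i=8
  ...#. -> .   bit 2 = 0  t=0,i=4
  ....# -> .   bit 1 = 0  t=1,i=7
  ..... -> #   bit 0 = 1  t=1,i=4
  bits 10010010110110010010111001100001 = 2463706721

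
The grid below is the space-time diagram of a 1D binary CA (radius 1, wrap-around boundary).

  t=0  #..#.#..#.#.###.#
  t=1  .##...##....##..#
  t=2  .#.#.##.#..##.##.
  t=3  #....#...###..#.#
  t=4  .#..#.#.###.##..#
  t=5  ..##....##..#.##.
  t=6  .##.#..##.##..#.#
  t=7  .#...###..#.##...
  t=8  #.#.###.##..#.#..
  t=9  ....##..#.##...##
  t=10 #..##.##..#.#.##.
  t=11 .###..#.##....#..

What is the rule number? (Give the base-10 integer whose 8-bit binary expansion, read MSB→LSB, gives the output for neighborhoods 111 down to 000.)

154

  [7] ### => #  t=0,i=13
  [6] ##. => .  t=0,i=0
  [5] #.# => .  t=0,i=4
  [4] #.. => #  t=0,i=1
  [3] .## => #  t=0,i=12
  [2] .#. => .  t=0,i=3
  [1] ..# => #  t=0,i=2
  [0] ... => .  t=1,i=4
  bits 10011010 = 154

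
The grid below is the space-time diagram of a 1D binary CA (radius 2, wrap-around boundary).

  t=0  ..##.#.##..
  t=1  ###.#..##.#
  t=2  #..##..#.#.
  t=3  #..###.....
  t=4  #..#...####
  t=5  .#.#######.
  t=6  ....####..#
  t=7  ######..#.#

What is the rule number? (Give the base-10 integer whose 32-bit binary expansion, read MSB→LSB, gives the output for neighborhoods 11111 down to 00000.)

  #####|#  b31=1 t=4,i=9
  ####.|.  b30=0 t=1,i=1
  ###.#|.  b29=0 t=1,i=2
  ###..|.  b28=0 t=3,i=5
  ##.##|#  b27=1 t=1,i=9
  ##.#.|#  b26=1 t=0,i=4
  ##..#|#  b25=1 t=2,i=5
  ##...|.  b24=0 t=0,i=9
  #.###|.  b23=0 t=1,i=10
  #.##.|#  b22=1 t=0,i=7
  #.#.#|.  b21=0 t=0,i=5
  #.#..|#  b20=1 t=1,i=4
  #..##|.  b19=0 t=1,i=6
  #..#.|.  b18=0 t=2,i=6
  #...#|#  b17=1 t=4,i=5
  #....|#  b16=1 t=0,i=10
  .####|#  b15=1 t=1,i=0
  .###.|.  b14=0 t=3,i=4
  .##.#|.  b13=0 t=0,i=3
  .##..|#  b12=1 t=0,i=8
  .#.##|.  b11=0 t=0,i=6
  .#.#.|.  b10=0 t=2,i=8
  .#..#|.  b9=0 t=1,i=5
  .#...|#  b8=1 t=4,i=4
  ..###|#  b7=1 t=3,i=3
  ..##.|#  b6=1 t=0,i=2
  ..#.#|.  b5=0 t=2,i=7
  ..#..|#  b4=1 t=3,i=0
  ...##|#  b3=1 t=0,i=1
  ...#.|#  b2=1 t=3,i=10
  ....#|#  b1=1 t=0,i=0
  .....|#  b0=1 t=3,i=8
  bits 10001110010100111001000111011111 = 2387841503

2387841503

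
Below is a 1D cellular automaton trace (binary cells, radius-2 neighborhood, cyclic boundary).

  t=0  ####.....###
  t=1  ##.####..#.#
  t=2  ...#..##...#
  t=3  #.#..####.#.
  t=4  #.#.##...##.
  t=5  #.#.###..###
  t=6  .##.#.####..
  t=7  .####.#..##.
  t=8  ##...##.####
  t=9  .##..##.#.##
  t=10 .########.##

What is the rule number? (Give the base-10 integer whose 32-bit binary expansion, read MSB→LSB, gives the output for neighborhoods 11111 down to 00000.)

  nb #####: next=#  (t=0,i=0, bit31=1)
  nb ####.: next=.  (t=0,i=2, bit30=0)
  nb ###.#: next=.  (t=1,i=1, bit29=0)
  nb ###..: next=#  (t=0,i=3, bit28=1)
  nb ##.##: next=.  (t=1,i=2, bit27=0)
  nb ##.#.: next=#  (t=3,i=9, bit26=1)
  nb ##..#: next=#  (t=1,i=7, bit25=1)
  nb ##...: next=#  (t=0,i=4, bit24=1)
  nb #.###: next=#  (t=1,i=3, bit23=1)
  nb #.##.: next=#  (t=4,i=4, bit22=1)
  nb #.#.#: next=#  (t=3,i=0, bit21=1)
  nb #.#..: next=#  (t=3,i=2, bit20=1)
  nb #..##: next=#  (t=2,i=5, bit19=1)
  nb #..#.: next=.  (t=1,i=8, bit18=0)
  nb #...#: next=.  (t=2,i=1, bit17=0)
  nb #....: next=#  (t=0,i=5, bit16=1)
  nb .####: next=.  (t=0,i=10, bit15=0)
  nb .###.: next=.  (t=1,i=0, bit14=0)
  nb .##.#: next=#  (t=4,i=10, bit13=1)
  nb .##..: next=#  (t=2,i=7, bit12=1)
  nb .#.##: next=.  (t=1,i=10, bit11=0)
  nb .#.#.: next=.  (t=3,i=1, bit10=0)
  nb .#..#: next=.  (t=2,i=4, bit9=0)
  nb .#...: next=#  (t=2,i=0, bit8=1)
  nb ..###: next=#  (t=0,i=9, bit7=1)
  nb ..##.: next=#  (t=2,i=6, bit6=1)
  nb ..#.#: next=.  (t=1,i=9, bit5=0)
  nb ..#..: next=.  (t=2,i=3, bit4=0)
  nb ...##: next=.  (t=0,i=8, bit3=0)
  nb ...#.: next=#  (t=2,i=2, bit2=1)
  nb ....#: next=.  (t=0,i=7, bit1=0)
  nb .....: next=#  (t=0,i=6, bit0=1)
  bits 10010111111110010011000111000101 = 2549690821

2549690821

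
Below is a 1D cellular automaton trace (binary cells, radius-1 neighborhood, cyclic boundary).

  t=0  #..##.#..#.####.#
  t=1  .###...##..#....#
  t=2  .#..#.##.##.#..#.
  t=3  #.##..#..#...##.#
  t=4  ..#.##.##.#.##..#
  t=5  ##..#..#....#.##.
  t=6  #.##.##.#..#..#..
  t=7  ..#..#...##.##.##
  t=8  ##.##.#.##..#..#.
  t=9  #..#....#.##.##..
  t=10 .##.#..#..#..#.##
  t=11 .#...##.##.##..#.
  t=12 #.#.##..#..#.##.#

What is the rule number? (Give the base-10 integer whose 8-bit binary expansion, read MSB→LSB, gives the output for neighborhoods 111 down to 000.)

26

  ###|.  b7=0 t=0,i=12
  ##.|.  b6=0 t=0,i=0
  #.#|.  b5=0 t=0,i=5
  #..|#  b4=1 t=0,i=1
  .##|#  b3=1 t=0,i=3
  .#.|.  b2=0 t=0,i=6
  ..#|#  b1=1 t=0,i=2
  ...|.  b0=0 t=1,i=5
  bits 00011010 = 26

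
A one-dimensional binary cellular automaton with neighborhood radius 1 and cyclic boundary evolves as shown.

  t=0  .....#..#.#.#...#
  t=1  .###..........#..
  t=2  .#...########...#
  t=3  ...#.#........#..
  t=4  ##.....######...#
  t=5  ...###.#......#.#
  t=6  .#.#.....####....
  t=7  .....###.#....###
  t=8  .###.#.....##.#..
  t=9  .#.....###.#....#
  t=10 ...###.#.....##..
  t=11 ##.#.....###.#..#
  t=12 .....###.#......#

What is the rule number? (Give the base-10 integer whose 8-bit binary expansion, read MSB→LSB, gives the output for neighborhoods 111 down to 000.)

9

  [7] ### => .  t=1,i=2
  [6] ##. => .  t=1,i=3
  [5] #.# => .  t=0,i=9
  [4] #.. => .  t=0,i=0
  [3] .## => #  t=1,i=1
  [2] .#. => .  t=0,i=5
  [1] ..# => .  t=0,i=4
  [0] ... => #  t=0,i=1
  bits 00001001 = 9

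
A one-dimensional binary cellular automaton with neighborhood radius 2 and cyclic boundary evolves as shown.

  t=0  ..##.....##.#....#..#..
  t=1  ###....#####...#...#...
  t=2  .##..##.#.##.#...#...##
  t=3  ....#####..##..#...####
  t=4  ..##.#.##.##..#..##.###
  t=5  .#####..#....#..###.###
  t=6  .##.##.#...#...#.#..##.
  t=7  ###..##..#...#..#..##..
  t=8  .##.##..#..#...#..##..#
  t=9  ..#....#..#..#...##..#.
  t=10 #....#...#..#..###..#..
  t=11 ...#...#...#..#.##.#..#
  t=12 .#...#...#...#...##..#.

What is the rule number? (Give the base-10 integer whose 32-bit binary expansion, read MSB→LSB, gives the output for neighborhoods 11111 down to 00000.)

1420747850

  nb #####: next=.  (t=1,i=9, bit31=0)
  nb ####.: next=#  (t=1,i=10, bit30=1)
  nb ###.#: next=.  (t=5,i=18, bit29=0)
  nb ###..: next=#  (t=1,i=2, bit28=1)
  nb ##.##: next=.  (t=2,i=0, bit27=0)
  nb ##.#.: next=#  (t=0,i=11, bit26=1)
  nb ##..#: next=.  (t=2,i=3, bit25=0)
  nb ##...: next=.  (t=0,i=4, bit24=0)
  nb #.###: next=#  (t=4,i=20, bit23=1)
  nb #.##.: next=.  (t=2,i=1, bit22=0)
  nb #.#.#: next=#  (t=2,i=8, bit21=1)
  nb #.#..: next=.  (t=0,i=12, bit20=0)
  nb #..##: next=#  (t=2,i=4, bit19=1)
  nb #..#.: next=#  (t=0,i=19, bit18=1)
  nb #...#: next=#  (t=1,i=13, bit17=1)
  nb #....: next=.  (t=0,i=5, bit16=0)
  nb .####: next=#  (t=1,i=8, bit15=1)
  nb .###.: next=#  (t=1,i=1, bit14=1)
  nb .##.#: next=#  (t=0,i=10, bit13=1)
  nb .##..: next=.  (t=0,i=3, bit12=0)
  nb .#.##: next=.  (t=2,i=9, bit11=0)
  nb .#.#.: next=#  (t=6,i=16, bit10=1)
  nb .#..#: next=.  (t=0,i=18, bit9=0)
  nb .#...: next=.  (t=0,i=13, bit8=0)
  nb ..###: next=.  (t=1,i=0, bit7=0)
  nb ..##.: next=#  (t=0,i=2, bit6=1)
  nb ..#.#: next=.  (t=6,i=15, bit5=0)
  nb ..#..: next=.  (t=0,i=17, bit4=0)
  nb ...##: next=#  (t=0,i=1, bit3=1)
  nb ...#.: next=.  (t=0,i=16, bit2=0)
  nb ....#: next=#  (t=0,i=0, bit1=1)
  nb .....: next=.  (t=0,i=6, bit0=0)
  bits 01010100101011101110010001001010 = 1420747850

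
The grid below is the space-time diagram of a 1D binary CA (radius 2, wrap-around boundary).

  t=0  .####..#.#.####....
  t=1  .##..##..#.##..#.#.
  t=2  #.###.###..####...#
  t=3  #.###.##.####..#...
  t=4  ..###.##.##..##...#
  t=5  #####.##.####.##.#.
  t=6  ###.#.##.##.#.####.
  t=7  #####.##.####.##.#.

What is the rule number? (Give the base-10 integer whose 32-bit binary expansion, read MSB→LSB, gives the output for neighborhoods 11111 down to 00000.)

2817323653

  [31] ##### => #  t=5,i=2
  [30] ####. => .  t=0,i=3
  [29] ###.# => #  t=2,i=4
  [28] ###.. => .  t=0,i=4
  [27] ##.## => .  t=2,i=1
  [26] ##.#. => #  t=5,i=16
  [25] ##..# => #  t=0,i=5
  [24] ##... => #  t=0,i=15
  [23] #.### => #  t=0,i=11
  [22] #.##. => #  t=1,i=11
  [21] #.#.# => #  t=0,i=9
  [20] #.#.. => .  t=1,i=17
  [19] #..## => #  t=1,i=0
  [18] #..#. => #  t=0,i=6
  [17] #...# => .  t=2,i=16
  [16] #.... => .  t=0,i=16
  [15] .#### => #  t=0,i=2
  [14] .###. => #  t=2,i=3
  [13] .##.# => #  t=2,i=0
  [12] .##.. => #  t=1,i=2
  [11] .#.## => .  t=0,i=10
  [10] .#.#. => .  t=0,i=8
  [9] .#..# => #  t=1,i=18
  [8] .#... => .  t=3,i=16
  [7] ..### => #  t=0,i=1
  [6] ..##. => .  t=1,i=1
  [5] ..#.# => .  t=0,i=7
  [4] ..#.. => .  t=3,i=15
  [3] ...## => .  t=0,i=0
  [2] ...#. => #  t=3,i=18
  [1] ....# => .  t=0,i=18
  [0] ..... => #  t=0,i=17
  bits 10100111111011001111001010000101 = 2817323653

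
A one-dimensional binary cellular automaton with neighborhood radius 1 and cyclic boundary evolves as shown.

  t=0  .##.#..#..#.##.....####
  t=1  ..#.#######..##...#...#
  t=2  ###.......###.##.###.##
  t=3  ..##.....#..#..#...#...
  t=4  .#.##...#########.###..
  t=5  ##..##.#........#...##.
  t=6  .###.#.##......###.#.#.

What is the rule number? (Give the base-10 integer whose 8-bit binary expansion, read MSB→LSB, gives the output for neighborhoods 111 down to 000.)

  [7] ### => .  t=0,i=20
  [6] ##. => #  t=0,i=2
  [5] #.# => .  t=0,i=0
  [4] #.. => #  t=0,i=5
  [3] .## => .  t=0,i=1
  [2] .#. => #  t=0,i=4
  [1] ..# => #  t=0,i=6
  [0] ... => .  t=0,i=15
  bits 01010110 = 86

86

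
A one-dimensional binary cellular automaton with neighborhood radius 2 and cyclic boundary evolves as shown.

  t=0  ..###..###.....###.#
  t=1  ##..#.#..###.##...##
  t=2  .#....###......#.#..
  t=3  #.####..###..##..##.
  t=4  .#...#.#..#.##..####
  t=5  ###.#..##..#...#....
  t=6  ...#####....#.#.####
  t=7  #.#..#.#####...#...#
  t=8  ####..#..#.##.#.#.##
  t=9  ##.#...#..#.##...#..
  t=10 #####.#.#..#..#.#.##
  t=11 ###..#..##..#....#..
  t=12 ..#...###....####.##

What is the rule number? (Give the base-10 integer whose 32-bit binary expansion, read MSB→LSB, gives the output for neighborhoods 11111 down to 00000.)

2501454670

  [31] ##### => #  t=6,i=5
  [30] ####. => .  t=1,i=0
  [29] ###.# => .  t=0,i=17
  [28] ###.. => #  t=0,i=4
  [27] ##.## => .  t=1,i=12
  [26] ##.#. => #  t=0,i=18
  [25] ##..# => .  t=0,i=5
  [24] ##... => #  t=0,i=10
  [23] #.### => .  t=3,i=2
  [22] #.##. => .  t=1,i=13
  [21] #.#.# => .  t=3,i=0
  [20] #.#.. => #  t=0,i=19
  [19] #..## => #  t=0,i=1
  [18] #..#. => .  t=1,i=3
  [17] #...# => .  t=1,i=16
  [16] #.... => #  t=0,i=11
  [15] .#### => .  t=1,i=19
  [14] .###. => .  t=0,i=3
  [13] .##.# => #  t=3,i=18
  [12] .##.. => .  t=1,i=14
  [11] .#.## => #  t=3,i=1
  [10] .#.#. => .  t=1,i=5
  [9] .#..# => #  t=0,i=0
  [8] .#... => #  t=2,i=2
  [7] ..### => .  t=0,i=2
  [6] ..##. => #  t=3,i=13
  [5] ..#.# => .  t=1,i=4
  [4] ..#.. => .  t=2,i=1
  [3] ...## => #  t=0,i=14
  [2] ...#. => #  t=2,i=0
  [1] ....# => #  t=0,i=13
  [0] ..... => .  t=0,i=12
  bits 10010101000110010010101101001110 = 2501454670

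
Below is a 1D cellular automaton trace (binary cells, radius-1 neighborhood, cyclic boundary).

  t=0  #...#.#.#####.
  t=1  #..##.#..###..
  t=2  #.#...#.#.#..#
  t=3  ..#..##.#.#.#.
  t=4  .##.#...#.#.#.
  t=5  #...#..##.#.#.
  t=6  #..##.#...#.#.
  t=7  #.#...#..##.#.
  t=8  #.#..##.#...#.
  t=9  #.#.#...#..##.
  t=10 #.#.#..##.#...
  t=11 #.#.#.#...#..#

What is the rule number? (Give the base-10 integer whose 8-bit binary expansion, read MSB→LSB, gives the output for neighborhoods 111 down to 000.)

  nb ###: next=#  (t=0,i=9, bit7=1)
  nb ##.: next=.  (t=0,i=12, bit6=0)
  nb #.#: next=.  (t=0,i=5, bit5=0)
  nb #..: next=.  (t=0,i=1, bit4=0)
  nb .##: next=.  (t=0,i=8, bit3=0)
  nb .#.: next=#  (t=0,i=0, bit2=1)
  nb ..#: next=#  (t=0,i=3, bit1=1)
  nb ...: next=.  (t=0,i=2, bit0=0)
  bits 10000110 = 134

134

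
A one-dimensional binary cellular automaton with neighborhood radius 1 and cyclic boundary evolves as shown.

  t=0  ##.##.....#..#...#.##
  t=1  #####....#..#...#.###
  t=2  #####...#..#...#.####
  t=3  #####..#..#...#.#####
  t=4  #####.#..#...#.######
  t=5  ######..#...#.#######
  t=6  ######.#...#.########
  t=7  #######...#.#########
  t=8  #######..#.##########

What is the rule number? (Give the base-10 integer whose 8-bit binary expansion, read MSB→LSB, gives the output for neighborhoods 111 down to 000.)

234

  ###|#  b7=1 t=0,i=0
  ##.|#  b6=1 t=0,i=1
  #.#|#  b5=1 t=0,i=2
  #..|.  b4=0 t=0,i=5
  .##|#  b3=1 t=0,i=3
  .#.|.  b2=0 t=0,i=10
  ..#|#  b1=1 t=0,i=9
  ...|.  b0=0 t=0,i=6
  bits 11101010 = 234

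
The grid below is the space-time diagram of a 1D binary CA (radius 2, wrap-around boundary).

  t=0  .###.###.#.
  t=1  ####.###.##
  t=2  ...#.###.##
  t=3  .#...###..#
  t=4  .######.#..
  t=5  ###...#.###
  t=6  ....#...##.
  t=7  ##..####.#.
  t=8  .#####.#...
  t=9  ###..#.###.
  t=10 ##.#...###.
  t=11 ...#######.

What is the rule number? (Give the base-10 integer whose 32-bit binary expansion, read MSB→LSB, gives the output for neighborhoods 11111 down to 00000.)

  nb #####: next=.  (t=1,i=0, bit31=0)
  nb ####.: next=.  (t=1,i=2, bit30=0)
  nb ###.#: next=#  (t=0,i=3, bit29=1)
  nb ###..: next=.  (t=3,i=7, bit28=0)
  nb ##.##: next=.  (t=0,i=4, bit27=0)
  nb ##.#.: next=.  (t=0,i=8, bit26=0)
  nb ##..#: next=#  (t=3,i=8, bit25=1)
  nb ##...: next=.  (t=2,i=0, bit24=0)
  nb #.###: next=#  (t=0,i=5, bit23=1)
  nb #.##.: next=.  (t=2,i=9, bit22=0)
  nb #.#.#: next=.  (t=7,i=9, bit21=0)
  nb #.#..: next=#  (t=0,i=9, bit20=1)
  nb #..##: next=#  (t=0,i=0, bit19=1)
  nb #..#.: next=.  (t=3,i=9, bit18=0)
  nb #...#: next=#  (t=2,i=1, bit17=1)
  nb #....: next=#  (t=6,i=0, bit16=1)
  nb .####: next=#  (t=1,i=10, bit15=1)
  nb .###.: next=#  (t=0,i=2, bit14=1)
  nb .##.#: next=.  (t=10,i=1, bit13=0)
  nb .##..: next=#  (t=2,i=10, bit12=1)
  nb .#.##: next=.  (t=2,i=4, bit11=0)
  nb .#.#.: next=.  (t=3,i=0, bit10=0)
  nb .#..#: next=#  (t=0,i=10, bit9=1)
  nb .#...: next=#  (t=3,i=2, bit8=1)
  nb ..###: next=#  (t=0,i=1, bit7=1)
  nb ..##.: next=.  (t=6,i=8, bit6=0)
  nb ..#.#: next=.  (t=2,i=3, bit5=0)
  nb ..#..: next=#  (t=6,i=4, bit4=1)
  nb ...##: next=#  (t=3,i=4, bit3=1)
  nb ...#.: next=.  (t=2,i=2, bit2=0)
  nb ....#: next=.  (t=6,i=2, bit1=0)
  nb .....: next=#  (t=6,i=1, bit0=1)
  bits 00100010100110111101001110011001 = 580637593

580637593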